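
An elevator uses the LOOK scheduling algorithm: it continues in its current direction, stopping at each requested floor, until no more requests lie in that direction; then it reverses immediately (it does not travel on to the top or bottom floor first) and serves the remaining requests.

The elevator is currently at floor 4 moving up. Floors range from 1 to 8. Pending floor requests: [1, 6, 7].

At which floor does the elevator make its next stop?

Answer: 6

Derivation:
Current floor: 4, direction: up
Requests above: [6, 7]
Requests below: [1]
Moving up and requests lie above → nearest above is min([6, 7]) = 6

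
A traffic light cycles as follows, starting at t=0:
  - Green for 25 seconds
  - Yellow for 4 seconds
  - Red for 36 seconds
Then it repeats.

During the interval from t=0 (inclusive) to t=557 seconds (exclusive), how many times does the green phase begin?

Cycle = 25+4+36 = 65s
green phase starts at t = k*65 + 0 for k=0,1,2,...
Need k*65+0 < 557 → k < 8.569
k ∈ {0, ..., 8} → 9 starts

Answer: 9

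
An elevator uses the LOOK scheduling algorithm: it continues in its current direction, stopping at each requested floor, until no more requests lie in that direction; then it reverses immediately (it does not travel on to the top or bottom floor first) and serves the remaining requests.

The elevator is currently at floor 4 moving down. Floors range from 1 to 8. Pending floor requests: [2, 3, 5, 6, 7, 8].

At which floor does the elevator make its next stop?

Answer: 3

Derivation:
Current floor: 4, direction: down
Requests above: [5, 6, 7, 8]
Requests below: [2, 3]
Moving down and requests lie below → nearest below is max([2, 3]) = 3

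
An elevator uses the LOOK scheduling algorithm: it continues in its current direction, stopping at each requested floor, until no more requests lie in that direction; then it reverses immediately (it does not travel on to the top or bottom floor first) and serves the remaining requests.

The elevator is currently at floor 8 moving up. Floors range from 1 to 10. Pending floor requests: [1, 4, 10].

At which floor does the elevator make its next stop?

Current floor: 8, direction: up
Requests above: [10]
Requests below: [1, 4]
Moving up and requests lie above → nearest above is min([10]) = 10

Answer: 10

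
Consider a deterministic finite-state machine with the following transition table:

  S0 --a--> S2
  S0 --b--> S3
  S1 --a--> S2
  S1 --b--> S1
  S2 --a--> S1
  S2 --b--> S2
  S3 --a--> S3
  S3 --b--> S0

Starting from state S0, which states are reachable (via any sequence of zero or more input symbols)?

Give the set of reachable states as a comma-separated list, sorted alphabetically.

BFS from S0:
  visit S0: S0--a-->S2 (new), S0--b-->S3 (new)
  visit S2: S2--a-->S1 (new), S2--b-->S2 (seen)
  visit S3: S3--a-->S3 (seen), S3--b-->S0 (seen)
  visit S1: S1--a-->S2 (seen), S1--b-->S1 (seen)

Answer: S0, S1, S2, S3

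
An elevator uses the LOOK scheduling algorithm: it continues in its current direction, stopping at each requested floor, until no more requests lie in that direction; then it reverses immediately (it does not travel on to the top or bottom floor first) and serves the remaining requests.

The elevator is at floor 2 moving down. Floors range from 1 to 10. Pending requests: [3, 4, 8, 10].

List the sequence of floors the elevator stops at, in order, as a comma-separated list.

Current: 2, moving DOWN
Serve below first (descending): []
Then reverse, serve above (ascending): [3, 4, 8, 10]

Answer: 3, 4, 8, 10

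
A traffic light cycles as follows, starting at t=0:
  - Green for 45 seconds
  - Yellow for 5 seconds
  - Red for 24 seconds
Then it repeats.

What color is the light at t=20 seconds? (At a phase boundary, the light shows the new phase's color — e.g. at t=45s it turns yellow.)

Cycle length = 45 + 5 + 24 = 74s
t = 20, phase_t = 20 mod 74 = 20
20 < 45 (green end) → GREEN

Answer: green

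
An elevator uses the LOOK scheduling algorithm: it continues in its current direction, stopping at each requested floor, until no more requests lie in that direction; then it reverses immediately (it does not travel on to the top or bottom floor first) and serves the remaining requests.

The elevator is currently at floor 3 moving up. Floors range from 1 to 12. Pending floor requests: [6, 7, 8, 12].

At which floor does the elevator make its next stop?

Answer: 6

Derivation:
Current floor: 3, direction: up
Requests above: [6, 7, 8, 12]
Requests below: []
Moving up and requests lie above → nearest above is min([6, 7, 8, 12]) = 6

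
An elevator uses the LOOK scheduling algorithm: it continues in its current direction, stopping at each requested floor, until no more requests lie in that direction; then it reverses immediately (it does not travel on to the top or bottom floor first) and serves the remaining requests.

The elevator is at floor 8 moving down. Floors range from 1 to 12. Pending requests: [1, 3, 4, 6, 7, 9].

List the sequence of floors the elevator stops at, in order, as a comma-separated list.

Current: 8, moving DOWN
Serve below first (descending): [7, 6, 4, 3, 1]
Then reverse, serve above (ascending): [9]

Answer: 7, 6, 4, 3, 1, 9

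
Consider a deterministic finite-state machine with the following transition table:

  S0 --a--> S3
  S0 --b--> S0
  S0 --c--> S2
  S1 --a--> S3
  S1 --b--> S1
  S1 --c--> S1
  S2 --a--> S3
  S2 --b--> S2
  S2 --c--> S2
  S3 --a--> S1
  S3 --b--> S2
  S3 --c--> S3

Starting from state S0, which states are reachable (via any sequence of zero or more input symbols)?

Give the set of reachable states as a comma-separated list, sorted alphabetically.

BFS from S0:
  visit S0: S0--a-->S3 (new), S0--b-->S0 (seen), S0--c-->S2 (new)
  visit S3: S3--a-->S1 (new), S3--b-->S2 (seen), S3--c-->S3 (seen)
  visit S2: S2--a-->S3 (seen), S2--b-->S2 (seen), S2--c-->S2 (seen)
  visit S1: S1--a-->S3 (seen), S1--b-->S1 (seen), S1--c-->S1 (seen)

Answer: S0, S1, S2, S3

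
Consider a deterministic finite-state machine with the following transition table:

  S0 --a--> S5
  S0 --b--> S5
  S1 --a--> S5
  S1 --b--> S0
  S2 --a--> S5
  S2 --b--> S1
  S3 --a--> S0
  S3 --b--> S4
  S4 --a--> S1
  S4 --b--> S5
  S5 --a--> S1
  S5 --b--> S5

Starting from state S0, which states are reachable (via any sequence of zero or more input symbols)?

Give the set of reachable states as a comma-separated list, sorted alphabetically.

Answer: S0, S1, S5

Derivation:
BFS from S0:
  visit S0: S0--a-->S5 (new), S0--b-->S5 (seen)
  visit S5: S5--a-->S1 (new), S5--b-->S5 (seen)
  visit S1: S1--a-->S5 (seen), S1--b-->S0 (seen)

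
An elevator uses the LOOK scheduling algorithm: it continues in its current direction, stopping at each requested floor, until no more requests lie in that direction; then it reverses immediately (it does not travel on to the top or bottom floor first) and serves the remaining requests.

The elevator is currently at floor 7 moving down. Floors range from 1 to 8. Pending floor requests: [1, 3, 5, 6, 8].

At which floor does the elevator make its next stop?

Current floor: 7, direction: down
Requests above: [8]
Requests below: [1, 3, 5, 6]
Moving down and requests lie below → nearest below is max([1, 3, 5, 6]) = 6

Answer: 6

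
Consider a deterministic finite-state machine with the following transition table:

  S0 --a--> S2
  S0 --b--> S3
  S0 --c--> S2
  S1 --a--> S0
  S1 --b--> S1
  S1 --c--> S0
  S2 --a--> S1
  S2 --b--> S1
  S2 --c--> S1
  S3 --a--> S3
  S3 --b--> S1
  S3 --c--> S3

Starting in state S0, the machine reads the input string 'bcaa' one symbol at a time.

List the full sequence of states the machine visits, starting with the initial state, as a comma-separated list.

Answer: S0, S3, S3, S3, S3

Derivation:
Start: S0
  read 'b': S0 --b--> S3
  read 'c': S3 --c--> S3
  read 'a': S3 --a--> S3
  read 'a': S3 --a--> S3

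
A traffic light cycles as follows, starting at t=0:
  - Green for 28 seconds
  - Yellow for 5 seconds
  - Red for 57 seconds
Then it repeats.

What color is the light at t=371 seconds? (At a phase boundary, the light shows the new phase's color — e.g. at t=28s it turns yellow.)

Cycle length = 28 + 5 + 57 = 90s
t = 371, phase_t = 371 mod 90 = 11
11 < 28 (green end) → GREEN

Answer: green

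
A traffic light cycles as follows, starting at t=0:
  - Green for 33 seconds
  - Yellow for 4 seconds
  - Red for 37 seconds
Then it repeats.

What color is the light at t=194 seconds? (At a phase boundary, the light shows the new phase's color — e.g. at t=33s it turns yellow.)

Answer: red

Derivation:
Cycle length = 33 + 4 + 37 = 74s
t = 194, phase_t = 194 mod 74 = 46
46 >= 37 → RED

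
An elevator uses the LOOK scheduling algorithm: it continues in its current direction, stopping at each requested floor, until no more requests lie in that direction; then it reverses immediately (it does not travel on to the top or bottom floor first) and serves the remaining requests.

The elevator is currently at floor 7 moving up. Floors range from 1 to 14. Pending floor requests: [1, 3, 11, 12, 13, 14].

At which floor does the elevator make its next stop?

Answer: 11

Derivation:
Current floor: 7, direction: up
Requests above: [11, 12, 13, 14]
Requests below: [1, 3]
Moving up and requests lie above → nearest above is min([11, 12, 13, 14]) = 11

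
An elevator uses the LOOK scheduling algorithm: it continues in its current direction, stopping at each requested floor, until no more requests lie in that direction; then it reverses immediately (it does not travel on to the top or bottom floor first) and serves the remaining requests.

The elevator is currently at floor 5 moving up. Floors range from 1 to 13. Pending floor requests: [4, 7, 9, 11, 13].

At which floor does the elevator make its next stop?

Current floor: 5, direction: up
Requests above: [7, 9, 11, 13]
Requests below: [4]
Moving up and requests lie above → nearest above is min([7, 9, 11, 13]) = 7

Answer: 7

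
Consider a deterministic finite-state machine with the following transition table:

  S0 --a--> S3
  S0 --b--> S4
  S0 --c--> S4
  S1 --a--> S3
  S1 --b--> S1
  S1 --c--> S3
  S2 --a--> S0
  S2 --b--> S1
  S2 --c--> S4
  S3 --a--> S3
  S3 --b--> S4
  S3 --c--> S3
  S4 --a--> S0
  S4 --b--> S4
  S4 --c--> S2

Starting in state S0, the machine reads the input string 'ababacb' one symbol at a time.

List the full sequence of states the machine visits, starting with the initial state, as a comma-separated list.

Start: S0
  read 'a': S0 --a--> S3
  read 'b': S3 --b--> S4
  read 'a': S4 --a--> S0
  read 'b': S0 --b--> S4
  read 'a': S4 --a--> S0
  read 'c': S0 --c--> S4
  read 'b': S4 --b--> S4

Answer: S0, S3, S4, S0, S4, S0, S4, S4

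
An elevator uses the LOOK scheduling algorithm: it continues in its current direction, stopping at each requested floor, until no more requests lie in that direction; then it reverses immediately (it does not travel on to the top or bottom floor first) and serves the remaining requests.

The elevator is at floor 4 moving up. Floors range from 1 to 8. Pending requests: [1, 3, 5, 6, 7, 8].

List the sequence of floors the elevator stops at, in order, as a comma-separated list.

Current: 4, moving UP
Serve above first (ascending): [5, 6, 7, 8]
Then reverse, serve below (descending): [3, 1]

Answer: 5, 6, 7, 8, 3, 1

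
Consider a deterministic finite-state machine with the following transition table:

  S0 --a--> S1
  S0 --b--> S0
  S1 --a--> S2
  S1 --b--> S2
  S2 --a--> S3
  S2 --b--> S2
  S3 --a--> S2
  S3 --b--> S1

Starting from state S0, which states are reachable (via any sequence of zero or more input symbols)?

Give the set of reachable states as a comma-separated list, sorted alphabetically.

Answer: S0, S1, S2, S3

Derivation:
BFS from S0:
  visit S0: S0--a-->S1 (new), S0--b-->S0 (seen)
  visit S1: S1--a-->S2 (new), S1--b-->S2 (seen)
  visit S2: S2--a-->S3 (new), S2--b-->S2 (seen)
  visit S3: S3--a-->S2 (seen), S3--b-->S1 (seen)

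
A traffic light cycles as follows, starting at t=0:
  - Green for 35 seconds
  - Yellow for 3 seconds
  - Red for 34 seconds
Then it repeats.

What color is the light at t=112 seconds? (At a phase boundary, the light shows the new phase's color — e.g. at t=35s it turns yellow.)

Answer: red

Derivation:
Cycle length = 35 + 3 + 34 = 72s
t = 112, phase_t = 112 mod 72 = 40
40 >= 38 → RED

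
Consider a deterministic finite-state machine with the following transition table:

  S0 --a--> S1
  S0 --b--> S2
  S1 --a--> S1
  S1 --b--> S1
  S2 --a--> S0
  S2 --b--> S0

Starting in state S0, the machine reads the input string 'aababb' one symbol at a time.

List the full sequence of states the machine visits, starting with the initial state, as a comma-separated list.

Start: S0
  read 'a': S0 --a--> S1
  read 'a': S1 --a--> S1
  read 'b': S1 --b--> S1
  read 'a': S1 --a--> S1
  read 'b': S1 --b--> S1
  read 'b': S1 --b--> S1

Answer: S0, S1, S1, S1, S1, S1, S1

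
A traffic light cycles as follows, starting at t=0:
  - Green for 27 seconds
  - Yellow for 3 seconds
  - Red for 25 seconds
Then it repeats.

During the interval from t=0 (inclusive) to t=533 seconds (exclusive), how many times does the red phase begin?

Cycle = 27+3+25 = 55s
red phase starts at t = k*55 + 30 for k=0,1,2,...
Need k*55+30 < 533 → k < 9.145
k ∈ {0, ..., 9} → 10 starts

Answer: 10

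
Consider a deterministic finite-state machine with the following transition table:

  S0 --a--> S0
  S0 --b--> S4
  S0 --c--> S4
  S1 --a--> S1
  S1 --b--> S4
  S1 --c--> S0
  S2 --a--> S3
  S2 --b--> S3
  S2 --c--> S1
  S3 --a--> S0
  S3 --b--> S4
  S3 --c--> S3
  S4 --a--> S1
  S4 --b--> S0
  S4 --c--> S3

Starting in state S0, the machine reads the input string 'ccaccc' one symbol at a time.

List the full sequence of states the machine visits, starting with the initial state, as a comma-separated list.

Start: S0
  read 'c': S0 --c--> S4
  read 'c': S4 --c--> S3
  read 'a': S3 --a--> S0
  read 'c': S0 --c--> S4
  read 'c': S4 --c--> S3
  read 'c': S3 --c--> S3

Answer: S0, S4, S3, S0, S4, S3, S3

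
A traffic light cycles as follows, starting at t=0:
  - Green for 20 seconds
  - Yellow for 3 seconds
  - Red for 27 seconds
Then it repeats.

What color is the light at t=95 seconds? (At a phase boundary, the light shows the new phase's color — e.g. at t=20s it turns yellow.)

Answer: red

Derivation:
Cycle length = 20 + 3 + 27 = 50s
t = 95, phase_t = 95 mod 50 = 45
45 >= 23 → RED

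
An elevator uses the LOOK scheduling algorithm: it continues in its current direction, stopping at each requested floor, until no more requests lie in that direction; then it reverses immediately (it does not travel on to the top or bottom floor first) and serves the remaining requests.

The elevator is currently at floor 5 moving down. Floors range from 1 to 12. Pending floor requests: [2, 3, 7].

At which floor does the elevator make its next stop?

Current floor: 5, direction: down
Requests above: [7]
Requests below: [2, 3]
Moving down and requests lie below → nearest below is max([2, 3]) = 3

Answer: 3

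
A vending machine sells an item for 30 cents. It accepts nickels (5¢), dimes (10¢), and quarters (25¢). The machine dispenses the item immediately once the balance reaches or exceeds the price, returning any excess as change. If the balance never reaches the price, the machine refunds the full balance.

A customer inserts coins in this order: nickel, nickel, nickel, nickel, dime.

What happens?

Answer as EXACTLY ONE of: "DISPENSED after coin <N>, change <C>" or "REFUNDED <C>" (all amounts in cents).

Price: 30¢
Coin 1 (nickel, 5¢): balance = 5¢
Coin 2 (nickel, 5¢): balance = 10¢
Coin 3 (nickel, 5¢): balance = 15¢
Coin 4 (nickel, 5¢): balance = 20¢
Coin 5 (dime, 10¢): balance = 30¢
  → balance >= price → DISPENSE, change = 30 - 30 = 0¢

Answer: DISPENSED after coin 5, change 0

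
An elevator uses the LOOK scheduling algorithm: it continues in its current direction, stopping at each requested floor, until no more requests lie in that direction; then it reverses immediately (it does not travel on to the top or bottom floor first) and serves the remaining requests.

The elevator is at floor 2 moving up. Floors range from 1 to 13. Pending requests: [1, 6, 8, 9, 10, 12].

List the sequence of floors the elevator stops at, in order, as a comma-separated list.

Current: 2, moving UP
Serve above first (ascending): [6, 8, 9, 10, 12]
Then reverse, serve below (descending): [1]

Answer: 6, 8, 9, 10, 12, 1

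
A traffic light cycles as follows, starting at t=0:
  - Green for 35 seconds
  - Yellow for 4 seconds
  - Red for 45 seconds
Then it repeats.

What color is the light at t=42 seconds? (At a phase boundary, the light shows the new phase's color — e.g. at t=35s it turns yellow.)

Answer: red

Derivation:
Cycle length = 35 + 4 + 45 = 84s
t = 42, phase_t = 42 mod 84 = 42
42 >= 39 → RED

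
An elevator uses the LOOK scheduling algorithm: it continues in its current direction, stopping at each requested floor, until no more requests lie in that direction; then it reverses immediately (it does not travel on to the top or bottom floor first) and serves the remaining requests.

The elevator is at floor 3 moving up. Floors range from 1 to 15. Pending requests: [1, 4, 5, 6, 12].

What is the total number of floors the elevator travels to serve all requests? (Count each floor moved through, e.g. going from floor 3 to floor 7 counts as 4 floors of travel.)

Answer: 20

Derivation:
Start at floor 3 moving up, LOOK stop order: [4, 5, 6, 12, 1]
  3 → 4: |4-3| = 1, total = 1
  4 → 5: |5-4| = 1, total = 2
  5 → 6: |6-5| = 1, total = 3
  6 → 12: |12-6| = 6, total = 9
  12 → 1: |1-12| = 11, total = 20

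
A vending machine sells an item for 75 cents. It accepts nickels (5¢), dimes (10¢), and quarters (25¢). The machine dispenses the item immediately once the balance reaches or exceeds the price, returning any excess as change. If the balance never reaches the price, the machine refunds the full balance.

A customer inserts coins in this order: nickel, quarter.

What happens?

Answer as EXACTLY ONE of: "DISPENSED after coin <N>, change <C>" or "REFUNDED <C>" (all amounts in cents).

Answer: REFUNDED 30

Derivation:
Price: 75¢
Coin 1 (nickel, 5¢): balance = 5¢
Coin 2 (quarter, 25¢): balance = 30¢
All coins inserted, balance 30¢ < price 75¢ → REFUND 30¢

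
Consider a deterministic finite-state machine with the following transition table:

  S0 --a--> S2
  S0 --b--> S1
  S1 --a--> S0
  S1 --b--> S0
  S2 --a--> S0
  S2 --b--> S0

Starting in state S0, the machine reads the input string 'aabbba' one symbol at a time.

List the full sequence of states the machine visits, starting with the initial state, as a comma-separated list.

Answer: S0, S2, S0, S1, S0, S1, S0

Derivation:
Start: S0
  read 'a': S0 --a--> S2
  read 'a': S2 --a--> S0
  read 'b': S0 --b--> S1
  read 'b': S1 --b--> S0
  read 'b': S0 --b--> S1
  read 'a': S1 --a--> S0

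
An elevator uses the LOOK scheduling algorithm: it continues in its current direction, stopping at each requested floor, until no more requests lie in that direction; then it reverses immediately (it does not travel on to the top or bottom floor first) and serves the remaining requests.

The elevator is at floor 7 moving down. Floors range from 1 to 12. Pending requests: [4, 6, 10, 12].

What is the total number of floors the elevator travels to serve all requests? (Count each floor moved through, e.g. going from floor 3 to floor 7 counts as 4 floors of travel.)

Answer: 11

Derivation:
Start at floor 7 moving down, LOOK stop order: [6, 4, 10, 12]
  7 → 6: |6-7| = 1, total = 1
  6 → 4: |4-6| = 2, total = 3
  4 → 10: |10-4| = 6, total = 9
  10 → 12: |12-10| = 2, total = 11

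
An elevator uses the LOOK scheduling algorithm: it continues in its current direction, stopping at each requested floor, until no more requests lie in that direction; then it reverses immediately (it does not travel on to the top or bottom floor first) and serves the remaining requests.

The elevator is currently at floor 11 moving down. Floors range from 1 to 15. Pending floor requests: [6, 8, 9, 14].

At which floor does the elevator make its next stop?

Answer: 9

Derivation:
Current floor: 11, direction: down
Requests above: [14]
Requests below: [6, 8, 9]
Moving down and requests lie below → nearest below is max([6, 8, 9]) = 9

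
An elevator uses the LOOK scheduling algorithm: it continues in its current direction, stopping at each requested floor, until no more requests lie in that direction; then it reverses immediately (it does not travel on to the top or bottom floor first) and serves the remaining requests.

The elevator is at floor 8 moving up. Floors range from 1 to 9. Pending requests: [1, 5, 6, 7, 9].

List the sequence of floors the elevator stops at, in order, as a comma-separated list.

Answer: 9, 7, 6, 5, 1

Derivation:
Current: 8, moving UP
Serve above first (ascending): [9]
Then reverse, serve below (descending): [7, 6, 5, 1]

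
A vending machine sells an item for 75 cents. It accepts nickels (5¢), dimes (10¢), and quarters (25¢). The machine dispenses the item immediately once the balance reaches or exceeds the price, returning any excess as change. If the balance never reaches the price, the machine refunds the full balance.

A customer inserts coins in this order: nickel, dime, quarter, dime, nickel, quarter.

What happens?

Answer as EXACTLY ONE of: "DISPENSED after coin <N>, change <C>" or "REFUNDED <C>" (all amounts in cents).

Answer: DISPENSED after coin 6, change 5

Derivation:
Price: 75¢
Coin 1 (nickel, 5¢): balance = 5¢
Coin 2 (dime, 10¢): balance = 15¢
Coin 3 (quarter, 25¢): balance = 40¢
Coin 4 (dime, 10¢): balance = 50¢
Coin 5 (nickel, 5¢): balance = 55¢
Coin 6 (quarter, 25¢): balance = 80¢
  → balance >= price → DISPENSE, change = 80 - 75 = 5¢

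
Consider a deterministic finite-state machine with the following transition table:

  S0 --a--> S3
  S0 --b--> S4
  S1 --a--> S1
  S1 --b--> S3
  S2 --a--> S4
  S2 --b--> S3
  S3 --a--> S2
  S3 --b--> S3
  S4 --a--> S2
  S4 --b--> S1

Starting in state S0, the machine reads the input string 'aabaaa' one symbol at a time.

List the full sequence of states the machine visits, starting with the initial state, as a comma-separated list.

Start: S0
  read 'a': S0 --a--> S3
  read 'a': S3 --a--> S2
  read 'b': S2 --b--> S3
  read 'a': S3 --a--> S2
  read 'a': S2 --a--> S4
  read 'a': S4 --a--> S2

Answer: S0, S3, S2, S3, S2, S4, S2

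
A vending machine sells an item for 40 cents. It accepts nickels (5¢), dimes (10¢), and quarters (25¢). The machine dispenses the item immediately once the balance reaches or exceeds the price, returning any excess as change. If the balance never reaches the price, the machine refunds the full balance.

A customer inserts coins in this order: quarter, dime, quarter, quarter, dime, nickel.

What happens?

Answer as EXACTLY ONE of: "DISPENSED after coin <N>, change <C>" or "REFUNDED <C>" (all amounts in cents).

Answer: DISPENSED after coin 3, change 20

Derivation:
Price: 40¢
Coin 1 (quarter, 25¢): balance = 25¢
Coin 2 (dime, 10¢): balance = 35¢
Coin 3 (quarter, 25¢): balance = 60¢
  → balance >= price → DISPENSE, change = 60 - 40 = 20¢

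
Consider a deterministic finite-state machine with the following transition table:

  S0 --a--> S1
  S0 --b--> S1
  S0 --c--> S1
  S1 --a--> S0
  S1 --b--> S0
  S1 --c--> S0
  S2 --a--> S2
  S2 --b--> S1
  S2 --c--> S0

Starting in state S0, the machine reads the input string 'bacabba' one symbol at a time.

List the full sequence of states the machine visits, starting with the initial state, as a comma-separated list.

Answer: S0, S1, S0, S1, S0, S1, S0, S1

Derivation:
Start: S0
  read 'b': S0 --b--> S1
  read 'a': S1 --a--> S0
  read 'c': S0 --c--> S1
  read 'a': S1 --a--> S0
  read 'b': S0 --b--> S1
  read 'b': S1 --b--> S0
  read 'a': S0 --a--> S1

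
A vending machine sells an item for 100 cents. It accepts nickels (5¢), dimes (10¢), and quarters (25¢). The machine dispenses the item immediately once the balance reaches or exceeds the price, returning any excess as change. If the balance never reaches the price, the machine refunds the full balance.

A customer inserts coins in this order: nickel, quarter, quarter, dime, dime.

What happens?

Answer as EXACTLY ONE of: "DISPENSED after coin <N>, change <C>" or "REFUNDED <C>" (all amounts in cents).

Answer: REFUNDED 75

Derivation:
Price: 100¢
Coin 1 (nickel, 5¢): balance = 5¢
Coin 2 (quarter, 25¢): balance = 30¢
Coin 3 (quarter, 25¢): balance = 55¢
Coin 4 (dime, 10¢): balance = 65¢
Coin 5 (dime, 10¢): balance = 75¢
All coins inserted, balance 75¢ < price 100¢ → REFUND 75¢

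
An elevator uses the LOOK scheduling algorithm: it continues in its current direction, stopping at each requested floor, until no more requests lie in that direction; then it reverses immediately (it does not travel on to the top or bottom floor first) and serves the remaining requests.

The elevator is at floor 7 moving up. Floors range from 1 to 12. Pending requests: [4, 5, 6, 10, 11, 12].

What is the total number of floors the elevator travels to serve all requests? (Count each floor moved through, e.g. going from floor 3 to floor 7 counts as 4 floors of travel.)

Answer: 13

Derivation:
Start at floor 7 moving up, LOOK stop order: [10, 11, 12, 6, 5, 4]
  7 → 10: |10-7| = 3, total = 3
  10 → 11: |11-10| = 1, total = 4
  11 → 12: |12-11| = 1, total = 5
  12 → 6: |6-12| = 6, total = 11
  6 → 5: |5-6| = 1, total = 12
  5 → 4: |4-5| = 1, total = 13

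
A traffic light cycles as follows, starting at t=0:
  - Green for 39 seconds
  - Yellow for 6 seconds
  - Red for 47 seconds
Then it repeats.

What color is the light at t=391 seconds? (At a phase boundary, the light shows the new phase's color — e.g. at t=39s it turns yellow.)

Cycle length = 39 + 6 + 47 = 92s
t = 391, phase_t = 391 mod 92 = 23
23 < 39 (green end) → GREEN

Answer: green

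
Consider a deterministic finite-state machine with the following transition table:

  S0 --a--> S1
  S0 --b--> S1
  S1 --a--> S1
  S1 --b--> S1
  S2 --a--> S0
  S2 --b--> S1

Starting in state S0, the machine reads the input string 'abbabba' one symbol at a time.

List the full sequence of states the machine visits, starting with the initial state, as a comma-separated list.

Start: S0
  read 'a': S0 --a--> S1
  read 'b': S1 --b--> S1
  read 'b': S1 --b--> S1
  read 'a': S1 --a--> S1
  read 'b': S1 --b--> S1
  read 'b': S1 --b--> S1
  read 'a': S1 --a--> S1

Answer: S0, S1, S1, S1, S1, S1, S1, S1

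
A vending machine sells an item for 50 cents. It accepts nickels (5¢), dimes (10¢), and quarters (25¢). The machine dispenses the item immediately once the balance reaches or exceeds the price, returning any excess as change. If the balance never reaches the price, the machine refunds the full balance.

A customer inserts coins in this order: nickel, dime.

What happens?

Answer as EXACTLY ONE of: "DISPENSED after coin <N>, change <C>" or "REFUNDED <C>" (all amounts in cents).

Price: 50¢
Coin 1 (nickel, 5¢): balance = 5¢
Coin 2 (dime, 10¢): balance = 15¢
All coins inserted, balance 15¢ < price 50¢ → REFUND 15¢

Answer: REFUNDED 15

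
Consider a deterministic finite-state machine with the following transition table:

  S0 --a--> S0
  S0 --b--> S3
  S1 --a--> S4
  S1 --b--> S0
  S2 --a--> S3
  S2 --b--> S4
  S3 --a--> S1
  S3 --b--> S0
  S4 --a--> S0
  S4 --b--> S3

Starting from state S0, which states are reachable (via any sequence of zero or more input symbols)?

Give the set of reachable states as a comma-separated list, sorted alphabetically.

Answer: S0, S1, S3, S4

Derivation:
BFS from S0:
  visit S0: S0--a-->S0 (seen), S0--b-->S3 (new)
  visit S3: S3--a-->S1 (new), S3--b-->S0 (seen)
  visit S1: S1--a-->S4 (new), S1--b-->S0 (seen)
  visit S4: S4--a-->S0 (seen), S4--b-->S3 (seen)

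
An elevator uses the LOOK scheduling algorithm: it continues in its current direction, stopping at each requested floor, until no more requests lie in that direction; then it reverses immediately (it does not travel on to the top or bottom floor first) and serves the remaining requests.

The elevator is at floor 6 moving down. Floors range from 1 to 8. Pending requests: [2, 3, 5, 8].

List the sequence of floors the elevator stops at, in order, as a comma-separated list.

Current: 6, moving DOWN
Serve below first (descending): [5, 3, 2]
Then reverse, serve above (ascending): [8]

Answer: 5, 3, 2, 8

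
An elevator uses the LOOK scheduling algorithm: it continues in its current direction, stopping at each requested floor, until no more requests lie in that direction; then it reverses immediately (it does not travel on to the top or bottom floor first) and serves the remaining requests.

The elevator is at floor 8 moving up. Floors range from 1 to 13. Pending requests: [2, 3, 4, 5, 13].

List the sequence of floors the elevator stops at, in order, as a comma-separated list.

Answer: 13, 5, 4, 3, 2

Derivation:
Current: 8, moving UP
Serve above first (ascending): [13]
Then reverse, serve below (descending): [5, 4, 3, 2]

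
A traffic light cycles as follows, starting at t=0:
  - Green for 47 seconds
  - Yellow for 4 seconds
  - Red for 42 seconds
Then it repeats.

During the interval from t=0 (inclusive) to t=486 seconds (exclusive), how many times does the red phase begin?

Cycle = 47+4+42 = 93s
red phase starts at t = k*93 + 51 for k=0,1,2,...
Need k*93+51 < 486 → k < 4.677
k ∈ {0, ..., 4} → 5 starts

Answer: 5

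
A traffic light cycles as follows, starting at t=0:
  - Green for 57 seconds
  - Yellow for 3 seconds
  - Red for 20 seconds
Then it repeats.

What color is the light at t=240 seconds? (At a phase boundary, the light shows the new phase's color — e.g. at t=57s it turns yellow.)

Answer: green

Derivation:
Cycle length = 57 + 3 + 20 = 80s
t = 240, phase_t = 240 mod 80 = 0
0 < 57 (green end) → GREEN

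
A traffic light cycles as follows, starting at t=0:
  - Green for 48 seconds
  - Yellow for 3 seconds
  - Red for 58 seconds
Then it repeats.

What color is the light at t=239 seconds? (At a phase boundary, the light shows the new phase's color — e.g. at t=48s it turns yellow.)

Cycle length = 48 + 3 + 58 = 109s
t = 239, phase_t = 239 mod 109 = 21
21 < 48 (green end) → GREEN

Answer: green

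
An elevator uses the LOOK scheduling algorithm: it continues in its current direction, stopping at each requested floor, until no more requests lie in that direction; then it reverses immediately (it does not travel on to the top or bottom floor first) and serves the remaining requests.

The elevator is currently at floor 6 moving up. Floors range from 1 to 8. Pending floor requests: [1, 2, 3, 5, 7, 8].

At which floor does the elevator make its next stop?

Current floor: 6, direction: up
Requests above: [7, 8]
Requests below: [1, 2, 3, 5]
Moving up and requests lie above → nearest above is min([7, 8]) = 7

Answer: 7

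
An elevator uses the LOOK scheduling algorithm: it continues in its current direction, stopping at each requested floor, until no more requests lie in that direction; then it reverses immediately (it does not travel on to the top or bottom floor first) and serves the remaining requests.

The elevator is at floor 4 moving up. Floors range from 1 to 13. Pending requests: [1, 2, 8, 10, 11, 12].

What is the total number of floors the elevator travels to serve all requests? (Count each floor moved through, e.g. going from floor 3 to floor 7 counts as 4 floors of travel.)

Answer: 19

Derivation:
Start at floor 4 moving up, LOOK stop order: [8, 10, 11, 12, 2, 1]
  4 → 8: |8-4| = 4, total = 4
  8 → 10: |10-8| = 2, total = 6
  10 → 11: |11-10| = 1, total = 7
  11 → 12: |12-11| = 1, total = 8
  12 → 2: |2-12| = 10, total = 18
  2 → 1: |1-2| = 1, total = 19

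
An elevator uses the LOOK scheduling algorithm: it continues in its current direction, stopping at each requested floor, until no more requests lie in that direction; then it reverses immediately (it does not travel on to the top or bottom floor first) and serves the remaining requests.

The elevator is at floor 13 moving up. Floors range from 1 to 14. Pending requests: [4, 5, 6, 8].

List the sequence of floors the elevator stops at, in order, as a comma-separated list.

Current: 13, moving UP
Serve above first (ascending): []
Then reverse, serve below (descending): [8, 6, 5, 4]

Answer: 8, 6, 5, 4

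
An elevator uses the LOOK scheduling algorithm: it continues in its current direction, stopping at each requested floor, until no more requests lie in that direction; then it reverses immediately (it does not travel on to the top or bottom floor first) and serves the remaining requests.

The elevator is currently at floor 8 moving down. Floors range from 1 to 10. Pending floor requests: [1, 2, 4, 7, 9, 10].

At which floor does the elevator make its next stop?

Answer: 7

Derivation:
Current floor: 8, direction: down
Requests above: [9, 10]
Requests below: [1, 2, 4, 7]
Moving down and requests lie below → nearest below is max([1, 2, 4, 7]) = 7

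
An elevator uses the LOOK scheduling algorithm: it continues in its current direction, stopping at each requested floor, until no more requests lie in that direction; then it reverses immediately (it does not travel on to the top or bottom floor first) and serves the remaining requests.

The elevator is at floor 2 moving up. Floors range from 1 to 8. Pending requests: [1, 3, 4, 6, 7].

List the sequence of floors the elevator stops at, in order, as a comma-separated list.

Answer: 3, 4, 6, 7, 1

Derivation:
Current: 2, moving UP
Serve above first (ascending): [3, 4, 6, 7]
Then reverse, serve below (descending): [1]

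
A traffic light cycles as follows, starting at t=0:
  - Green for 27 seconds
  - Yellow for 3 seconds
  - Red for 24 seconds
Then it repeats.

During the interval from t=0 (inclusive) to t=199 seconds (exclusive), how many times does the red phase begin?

Answer: 4

Derivation:
Cycle = 27+3+24 = 54s
red phase starts at t = k*54 + 30 for k=0,1,2,...
Need k*54+30 < 199 → k < 3.130
k ∈ {0, ..., 3} → 4 starts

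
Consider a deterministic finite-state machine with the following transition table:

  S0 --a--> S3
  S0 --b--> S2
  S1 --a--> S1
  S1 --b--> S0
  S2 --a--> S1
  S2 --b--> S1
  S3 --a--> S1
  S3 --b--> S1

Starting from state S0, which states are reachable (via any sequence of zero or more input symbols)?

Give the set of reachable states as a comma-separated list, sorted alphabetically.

Answer: S0, S1, S2, S3

Derivation:
BFS from S0:
  visit S0: S0--a-->S3 (new), S0--b-->S2 (new)
  visit S3: S3--a-->S1 (new), S3--b-->S1 (seen)
  visit S2: S2--a-->S1 (seen), S2--b-->S1 (seen)
  visit S1: S1--a-->S1 (seen), S1--b-->S0 (seen)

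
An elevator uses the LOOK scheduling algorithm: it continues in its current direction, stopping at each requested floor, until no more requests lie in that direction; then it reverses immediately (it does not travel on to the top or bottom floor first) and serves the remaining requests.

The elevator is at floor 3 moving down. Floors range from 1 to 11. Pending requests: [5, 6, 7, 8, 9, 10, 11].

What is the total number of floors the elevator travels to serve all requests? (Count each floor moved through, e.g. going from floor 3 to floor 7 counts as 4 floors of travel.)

Start at floor 3 moving down, LOOK stop order: [5, 6, 7, 8, 9, 10, 11]
  3 → 5: |5-3| = 2, total = 2
  5 → 6: |6-5| = 1, total = 3
  6 → 7: |7-6| = 1, total = 4
  7 → 8: |8-7| = 1, total = 5
  8 → 9: |9-8| = 1, total = 6
  9 → 10: |10-9| = 1, total = 7
  10 → 11: |11-10| = 1, total = 8

Answer: 8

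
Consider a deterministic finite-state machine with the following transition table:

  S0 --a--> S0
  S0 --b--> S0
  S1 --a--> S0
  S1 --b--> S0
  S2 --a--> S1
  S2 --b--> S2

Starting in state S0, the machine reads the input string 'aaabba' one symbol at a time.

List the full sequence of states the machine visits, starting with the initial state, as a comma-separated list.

Start: S0
  read 'a': S0 --a--> S0
  read 'a': S0 --a--> S0
  read 'a': S0 --a--> S0
  read 'b': S0 --b--> S0
  read 'b': S0 --b--> S0
  read 'a': S0 --a--> S0

Answer: S0, S0, S0, S0, S0, S0, S0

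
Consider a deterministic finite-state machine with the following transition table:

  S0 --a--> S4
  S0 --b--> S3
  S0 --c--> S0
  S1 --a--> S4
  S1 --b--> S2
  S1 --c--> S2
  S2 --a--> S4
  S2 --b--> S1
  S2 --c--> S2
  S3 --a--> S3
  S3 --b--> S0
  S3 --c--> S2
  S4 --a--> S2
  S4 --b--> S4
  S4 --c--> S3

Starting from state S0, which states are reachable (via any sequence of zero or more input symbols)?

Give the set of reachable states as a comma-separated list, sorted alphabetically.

Answer: S0, S1, S2, S3, S4

Derivation:
BFS from S0:
  visit S0: S0--a-->S4 (new), S0--b-->S3 (new), S0--c-->S0 (seen)
  visit S4: S4--a-->S2 (new), S4--b-->S4 (seen), S4--c-->S3 (seen)
  visit S3: S3--a-->S3 (seen), S3--b-->S0 (seen), S3--c-->S2 (seen)
  visit S2: S2--a-->S4 (seen), S2--b-->S1 (new), S2--c-->S2 (seen)
  visit S1: S1--a-->S4 (seen), S1--b-->S2 (seen), S1--c-->S2 (seen)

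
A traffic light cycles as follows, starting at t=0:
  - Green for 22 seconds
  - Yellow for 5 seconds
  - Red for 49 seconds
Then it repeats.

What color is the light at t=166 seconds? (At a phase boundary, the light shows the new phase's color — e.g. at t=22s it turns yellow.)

Answer: green

Derivation:
Cycle length = 22 + 5 + 49 = 76s
t = 166, phase_t = 166 mod 76 = 14
14 < 22 (green end) → GREEN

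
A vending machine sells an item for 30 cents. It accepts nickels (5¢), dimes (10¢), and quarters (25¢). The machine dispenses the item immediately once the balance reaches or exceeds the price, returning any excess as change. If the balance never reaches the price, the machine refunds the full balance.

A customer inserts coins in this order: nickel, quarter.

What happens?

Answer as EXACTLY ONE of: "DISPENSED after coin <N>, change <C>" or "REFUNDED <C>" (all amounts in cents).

Price: 30¢
Coin 1 (nickel, 5¢): balance = 5¢
Coin 2 (quarter, 25¢): balance = 30¢
  → balance >= price → DISPENSE, change = 30 - 30 = 0¢

Answer: DISPENSED after coin 2, change 0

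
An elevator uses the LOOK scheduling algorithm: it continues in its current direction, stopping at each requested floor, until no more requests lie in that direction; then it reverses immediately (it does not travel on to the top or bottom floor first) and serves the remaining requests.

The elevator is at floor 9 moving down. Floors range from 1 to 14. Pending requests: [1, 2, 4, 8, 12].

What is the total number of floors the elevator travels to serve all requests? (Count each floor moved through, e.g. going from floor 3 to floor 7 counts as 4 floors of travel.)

Start at floor 9 moving down, LOOK stop order: [8, 4, 2, 1, 12]
  9 → 8: |8-9| = 1, total = 1
  8 → 4: |4-8| = 4, total = 5
  4 → 2: |2-4| = 2, total = 7
  2 → 1: |1-2| = 1, total = 8
  1 → 12: |12-1| = 11, total = 19

Answer: 19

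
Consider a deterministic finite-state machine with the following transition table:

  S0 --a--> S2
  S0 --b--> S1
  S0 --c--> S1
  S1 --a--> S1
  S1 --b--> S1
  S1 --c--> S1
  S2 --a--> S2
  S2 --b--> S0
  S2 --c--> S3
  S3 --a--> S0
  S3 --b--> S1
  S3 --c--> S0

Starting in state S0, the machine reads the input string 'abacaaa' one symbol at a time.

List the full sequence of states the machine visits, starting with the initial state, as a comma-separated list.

Start: S0
  read 'a': S0 --a--> S2
  read 'b': S2 --b--> S0
  read 'a': S0 --a--> S2
  read 'c': S2 --c--> S3
  read 'a': S3 --a--> S0
  read 'a': S0 --a--> S2
  read 'a': S2 --a--> S2

Answer: S0, S2, S0, S2, S3, S0, S2, S2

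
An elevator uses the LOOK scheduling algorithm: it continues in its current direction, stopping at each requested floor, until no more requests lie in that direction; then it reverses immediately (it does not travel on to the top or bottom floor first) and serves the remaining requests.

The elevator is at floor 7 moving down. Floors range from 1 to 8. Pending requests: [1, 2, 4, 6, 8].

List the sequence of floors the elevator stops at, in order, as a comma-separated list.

Answer: 6, 4, 2, 1, 8

Derivation:
Current: 7, moving DOWN
Serve below first (descending): [6, 4, 2, 1]
Then reverse, serve above (ascending): [8]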